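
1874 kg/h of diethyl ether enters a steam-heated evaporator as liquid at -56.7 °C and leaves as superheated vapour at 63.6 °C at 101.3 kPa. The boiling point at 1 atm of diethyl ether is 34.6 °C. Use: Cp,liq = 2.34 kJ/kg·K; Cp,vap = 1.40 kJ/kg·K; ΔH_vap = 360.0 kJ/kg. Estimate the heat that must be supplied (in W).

liquid -56.7→34.6 °C: 213.64 kJ/kg
vaporisation at 34.6 °C: 360 kJ/kg
vapour 34.6→63.6 °C: 40.6 kJ/kg
Δh = 213.64 + 360 + 40.6 = 614.24 kJ/kg
Q = ṁ·Δh = 1874 kg/h × 614.24 kJ/kg = 1.1511e+06 kJ/h
|Q| = 319.75 kW = 319750 W

Q = 320000 W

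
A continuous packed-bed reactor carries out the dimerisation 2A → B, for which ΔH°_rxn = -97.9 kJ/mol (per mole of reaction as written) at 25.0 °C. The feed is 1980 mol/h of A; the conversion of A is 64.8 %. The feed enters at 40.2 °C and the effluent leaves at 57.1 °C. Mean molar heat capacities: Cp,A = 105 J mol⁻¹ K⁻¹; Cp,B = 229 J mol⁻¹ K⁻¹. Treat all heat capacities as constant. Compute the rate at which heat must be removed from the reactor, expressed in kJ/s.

Q_out = 16.4 kJ/s

Extent of reaction ξ = 0.648 × 1980 / 2 = 641.52 mol/h
Reaction term: ξ·ΔH°_rxn = 641.52 × -97.9 = -62805 kJ/h
Sensible, feed 40.2→25 °C: -3160.1 kJ/h
Outlet flows (mol/h): A 696.96, B 641.52
Sensible, products 25→57.1 °C: 7064.9 kJ/h
Q = ΔH = -58900 kJ/h = -16.361 kW
Heat removed = 16.361 kJ/s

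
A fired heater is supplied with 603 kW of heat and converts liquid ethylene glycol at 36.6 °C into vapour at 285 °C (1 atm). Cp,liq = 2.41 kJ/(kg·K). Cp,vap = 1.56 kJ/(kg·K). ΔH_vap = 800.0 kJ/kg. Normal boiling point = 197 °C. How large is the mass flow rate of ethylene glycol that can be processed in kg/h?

ṁ = 1640 kg/h

Δh = 2.41×(197−36.6) + 800.0 + 1.56×(285−197) = 1323.8 kJ/kg
Q = 603 kW = 603 kJ/s = 2.1708e+06 kJ/h
ṁ = Q/Δh = 2.1708e+06 / 1323.8 = 1639.8 kg/h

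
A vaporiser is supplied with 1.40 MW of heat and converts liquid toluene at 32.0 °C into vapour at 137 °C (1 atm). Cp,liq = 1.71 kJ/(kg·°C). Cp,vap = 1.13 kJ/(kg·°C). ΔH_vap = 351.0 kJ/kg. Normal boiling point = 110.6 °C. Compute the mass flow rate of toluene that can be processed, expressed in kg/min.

ṁ = 163 kg/min

Δh = 1.71×(110.6−32.0) + 351.0 + 1.13×(137−110.6) = 515.24 kJ/kg
Q = 1.40 MW = 1400 kJ/s = 84000 kJ/min
ṁ = Q/Δh = 84000 / 515.24 = 163.03 kg/min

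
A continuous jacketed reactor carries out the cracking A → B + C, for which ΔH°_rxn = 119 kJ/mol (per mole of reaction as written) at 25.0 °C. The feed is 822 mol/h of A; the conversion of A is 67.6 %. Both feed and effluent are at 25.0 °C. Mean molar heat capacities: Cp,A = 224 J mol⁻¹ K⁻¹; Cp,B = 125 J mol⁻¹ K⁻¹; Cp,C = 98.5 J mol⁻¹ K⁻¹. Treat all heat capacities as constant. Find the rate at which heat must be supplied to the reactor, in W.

Extent of reaction ξ = 0.676 × 822 = 555.67 mol/h
Reaction term: ξ·ΔH°_rxn = 555.67 × 119 = 66125 kJ/h
Q = ΔH = 66125 kJ/h = 18.368 kW
Heat supplied = 18368 W

Q_in = 18400 W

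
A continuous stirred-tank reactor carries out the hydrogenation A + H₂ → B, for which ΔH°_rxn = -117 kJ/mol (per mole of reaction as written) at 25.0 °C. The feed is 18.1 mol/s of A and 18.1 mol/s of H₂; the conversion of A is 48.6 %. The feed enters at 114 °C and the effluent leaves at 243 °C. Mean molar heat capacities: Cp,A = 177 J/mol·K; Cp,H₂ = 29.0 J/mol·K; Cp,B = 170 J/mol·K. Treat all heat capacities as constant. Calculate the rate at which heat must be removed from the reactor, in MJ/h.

Q_out = 2220 MJ/h

Extent of reaction ξ = 0.486 × 18.1 = 8.7966 mol/s
Reaction term: ξ·ΔH°_rxn = 8.7966 × -117 = -1029.2 kJ/s
Sensible, feed 114→25 °C: -331.85 kJ/s
Outlet flows (mol/s): A 9.3034, H₂ 9.3034, B 8.7966
Sensible, products 25→243 °C: 743.8 kJ/s
Q = ΔH = -617.25 kJ/s = -617.25 kW
Heat removed = 2222.1 MJ/h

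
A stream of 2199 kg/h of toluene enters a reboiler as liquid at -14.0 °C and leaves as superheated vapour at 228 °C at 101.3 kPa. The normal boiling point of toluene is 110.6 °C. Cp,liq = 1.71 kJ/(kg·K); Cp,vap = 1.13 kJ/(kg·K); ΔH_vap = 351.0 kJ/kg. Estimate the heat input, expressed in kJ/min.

liquid -14.0→110.6 °C: 213.07 kJ/kg
vaporisation at 110.6 °C: 351 kJ/kg
vapour 110.6→228 °C: 132.66 kJ/kg
Δh = 213.07 + 351 + 132.66 = 696.73 kJ/kg
Q = ṁ·Δh = 2199 kg/h × 696.73 kJ/kg = 1.5321e+06 kJ/h
|Q| = 425.58 kW = 25535 kJ/min

Q = 25500 kJ/min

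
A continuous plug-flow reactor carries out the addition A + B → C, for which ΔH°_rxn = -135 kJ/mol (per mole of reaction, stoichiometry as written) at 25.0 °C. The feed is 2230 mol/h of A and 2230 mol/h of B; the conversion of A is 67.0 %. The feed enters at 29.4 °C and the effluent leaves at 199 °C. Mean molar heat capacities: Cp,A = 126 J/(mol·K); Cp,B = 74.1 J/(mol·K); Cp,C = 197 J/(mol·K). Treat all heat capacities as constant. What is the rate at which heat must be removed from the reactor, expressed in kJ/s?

Q_out = 35.2 kJ/s

Extent of reaction ξ = 0.670 × 2230 = 1494.1 mol/h
Reaction term: ξ·ΔH°_rxn = 1494.1 × -135 = -201700 kJ/h
Sensible, feed 29.4→25 °C: -1963.4 kJ/h
Outlet flows (mol/h): A 735.9, B 735.9, C 1494.1
Sensible, products 25→199 °C: 76837 kJ/h
Q = ΔH = -126830 kJ/h = -35.231 kW
Heat removed = 35.231 kJ/s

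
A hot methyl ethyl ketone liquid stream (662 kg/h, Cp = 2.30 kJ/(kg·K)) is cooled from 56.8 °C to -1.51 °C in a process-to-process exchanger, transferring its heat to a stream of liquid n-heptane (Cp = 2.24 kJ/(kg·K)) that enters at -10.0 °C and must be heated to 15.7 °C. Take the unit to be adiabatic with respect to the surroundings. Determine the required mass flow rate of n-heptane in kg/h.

Heat released by hot stream: Q = 662 × 2.30 × (56.8 − -1.51) = 88783 kJ/h
Energy balance on cold side (adiabatic exchanger): Q = ṁ_c·Cp_c·(T_c,out − T_c,in)
ṁ_c = 88783 / [2.24 × (15.7 − -10.0)] = 1542.2 kg/h

ṁ_c = 1540 kg/h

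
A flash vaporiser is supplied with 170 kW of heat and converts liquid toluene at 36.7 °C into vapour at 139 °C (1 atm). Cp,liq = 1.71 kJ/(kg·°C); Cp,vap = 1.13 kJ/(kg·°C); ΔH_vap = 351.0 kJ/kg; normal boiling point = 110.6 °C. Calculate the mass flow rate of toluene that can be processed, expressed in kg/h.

ṁ = 1200 kg/h

Δh = 1.71×(110.6−36.7) + 351.0 + 1.13×(139−110.6) = 509.46 kJ/kg
Q = 170 kW = 170 kJ/s = 612000 kJ/h
ṁ = Q/Δh = 612000 / 509.46 = 1201.3 kg/h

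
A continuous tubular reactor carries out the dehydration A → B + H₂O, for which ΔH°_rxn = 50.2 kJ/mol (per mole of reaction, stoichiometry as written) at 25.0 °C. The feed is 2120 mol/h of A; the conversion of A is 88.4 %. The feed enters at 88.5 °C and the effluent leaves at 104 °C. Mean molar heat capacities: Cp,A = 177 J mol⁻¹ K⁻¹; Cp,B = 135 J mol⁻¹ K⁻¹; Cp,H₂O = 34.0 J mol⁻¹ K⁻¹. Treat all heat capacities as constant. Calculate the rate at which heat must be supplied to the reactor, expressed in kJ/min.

Q_in = 1650 kJ/min

Extent of reaction ξ = 0.884 × 2120 = 1874.1 mol/h
Reaction term: ξ·ΔH°_rxn = 1874.1 × 50.2 = 94079 kJ/h
Sensible, feed 88.5→25 °C: -23828 kJ/h
Outlet flows (mol/h): A 245.92, B 1874.1, H₂O 1874.1
Sensible, products 25→104 °C: 28460 kJ/h
Q = ΔH = 98711 kJ/h = 27.42 kW
Heat supplied = 1645.2 kJ/min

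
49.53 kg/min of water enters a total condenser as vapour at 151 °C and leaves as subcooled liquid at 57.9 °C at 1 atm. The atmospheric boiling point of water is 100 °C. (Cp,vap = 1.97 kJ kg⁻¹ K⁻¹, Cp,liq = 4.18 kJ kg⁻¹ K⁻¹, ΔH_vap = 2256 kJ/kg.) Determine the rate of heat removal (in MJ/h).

vapour 151→100 °C: -100.47 kJ/kg
condensation at 100 °C: -2256 kJ/kg
liquid 100→57.9 °C: -175.98 kJ/kg
Δh = -100.47 + -2256 + -175.98 = -2532.4 kJ/kg
Q = ṁ·Δh = 49.53 kg/min × -2532.4 kJ/kg = -125430 kJ/min
|Q| = 2090.5 kW = 7525.9 MJ/h

Q_c = 7530 MJ/h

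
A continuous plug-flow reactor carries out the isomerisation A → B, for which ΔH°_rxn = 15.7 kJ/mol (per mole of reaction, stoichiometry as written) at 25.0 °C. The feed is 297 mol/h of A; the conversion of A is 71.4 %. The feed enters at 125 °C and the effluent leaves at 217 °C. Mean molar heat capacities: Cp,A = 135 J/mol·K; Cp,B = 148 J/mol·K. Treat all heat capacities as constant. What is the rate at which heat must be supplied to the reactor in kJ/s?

Extent of reaction ξ = 0.714 × 297 = 212.06 mol/h
Reaction term: ξ·ΔH°_rxn = 212.06 × 15.7 = 3329.3 kJ/h
Sensible, feed 125→25 °C: -4009.5 kJ/h
Outlet flows (mol/h): A 84.942, B 212.06
Sensible, products 25→217 °C: 8227.5 kJ/h
Q = ΔH = 7547.3 kJ/h = 2.0965 kW
Heat supplied = 2.0965 kJ/s

Q_in = 2.10 kJ/s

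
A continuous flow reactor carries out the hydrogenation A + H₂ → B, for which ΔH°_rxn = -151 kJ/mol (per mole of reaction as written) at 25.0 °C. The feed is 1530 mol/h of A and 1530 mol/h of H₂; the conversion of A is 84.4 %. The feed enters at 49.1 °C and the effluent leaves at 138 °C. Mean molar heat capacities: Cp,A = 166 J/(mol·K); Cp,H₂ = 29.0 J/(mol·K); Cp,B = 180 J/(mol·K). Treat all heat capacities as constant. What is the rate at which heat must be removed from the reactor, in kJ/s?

Extent of reaction ξ = 0.844 × 1530 = 1291.3 mol/h
Reaction term: ξ·ΔH°_rxn = 1291.3 × -151 = -194990 kJ/h
Sensible, feed 49.1→25 °C: -7190.2 kJ/h
Outlet flows (mol/h): A 238.68, H₂ 238.68, B 1291.3
Sensible, products 25→138 °C: 31525 kJ/h
Q = ΔH = -170650 kJ/h = -47.404 kW
Heat removed = 47.404 kJ/s

Q_out = 47.4 kJ/s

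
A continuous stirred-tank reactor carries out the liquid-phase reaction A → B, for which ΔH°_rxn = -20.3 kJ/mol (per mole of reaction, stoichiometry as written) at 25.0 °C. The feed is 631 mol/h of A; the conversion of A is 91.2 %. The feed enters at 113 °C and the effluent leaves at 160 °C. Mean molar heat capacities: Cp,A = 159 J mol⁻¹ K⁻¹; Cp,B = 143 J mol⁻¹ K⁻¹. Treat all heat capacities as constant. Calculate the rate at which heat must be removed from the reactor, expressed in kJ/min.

Q_out = 137 kJ/min

Extent of reaction ξ = 0.912 × 631 = 575.47 mol/h
Reaction term: ξ·ΔH°_rxn = 575.47 × -20.3 = -11682 kJ/h
Sensible, feed 113→25 °C: -8829 kJ/h
Outlet flows (mol/h): A 55.528, B 575.47
Sensible, products 25→160 °C: 12301 kJ/h
Q = ΔH = -8209.6 kJ/h = -2.2805 kW
Heat removed = 136.83 kJ/min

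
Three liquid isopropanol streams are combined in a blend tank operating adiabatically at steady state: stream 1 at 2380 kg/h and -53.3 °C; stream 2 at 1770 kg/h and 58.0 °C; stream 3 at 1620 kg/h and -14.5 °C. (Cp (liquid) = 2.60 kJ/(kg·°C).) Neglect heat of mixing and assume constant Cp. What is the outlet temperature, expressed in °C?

No heat crosses the boundary, so H_out = H_in.
T_out = Σ ṁᵢCp,ᵢTᵢ / Σ ṁᵢCp,ᵢ
      = -123980 / 15002 = -8.2641 °C

T_out = -8.26 °C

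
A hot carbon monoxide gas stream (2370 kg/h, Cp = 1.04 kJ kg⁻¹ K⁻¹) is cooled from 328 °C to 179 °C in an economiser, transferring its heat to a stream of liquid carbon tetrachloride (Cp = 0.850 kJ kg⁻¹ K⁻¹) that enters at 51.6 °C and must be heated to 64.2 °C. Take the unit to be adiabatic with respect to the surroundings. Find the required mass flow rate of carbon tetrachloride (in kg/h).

ṁ_c = 34300 kg/h

Heat released by hot stream: Q = 2370 × 1.04 × (328 − 179) = 367260 kJ/h
Energy balance on cold side (adiabatic exchanger): Q = ṁ_c·Cp_c·(T_c,out − T_c,in)
ṁ_c = 367260 / [0.850 × (64.2 − 51.6)] = 34291 kg/h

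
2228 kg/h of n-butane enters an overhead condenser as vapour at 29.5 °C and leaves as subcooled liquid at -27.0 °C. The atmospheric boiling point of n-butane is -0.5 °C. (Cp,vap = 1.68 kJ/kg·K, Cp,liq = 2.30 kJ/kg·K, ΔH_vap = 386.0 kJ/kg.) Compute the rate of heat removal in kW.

vapour 29.5→-0.5 °C: -50.4 kJ/kg
condensation at -0.5 °C: -386 kJ/kg
liquid -0.5→-27.0 °C: -60.95 kJ/kg
Δh = -50.4 + -386 + -60.95 = -497.35 kJ/kg
Q = ṁ·Δh = 2228 kg/h × -497.35 kJ/kg = -1.1081e+06 kJ/h
|Q| = 307.8 kW

Q_c = 308 kW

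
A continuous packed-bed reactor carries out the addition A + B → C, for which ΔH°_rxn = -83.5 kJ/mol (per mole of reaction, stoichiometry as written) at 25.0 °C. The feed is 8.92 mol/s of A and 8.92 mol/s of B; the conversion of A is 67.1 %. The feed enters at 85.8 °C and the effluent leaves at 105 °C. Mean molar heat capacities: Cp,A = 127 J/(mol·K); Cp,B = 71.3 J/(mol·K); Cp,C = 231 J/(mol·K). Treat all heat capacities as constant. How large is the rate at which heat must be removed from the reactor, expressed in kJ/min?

Extent of reaction ξ = 0.671 × 8.92 = 5.9853 mol/s
Reaction term: ξ·ΔH°_rxn = 5.9853 × -83.5 = -499.77 kJ/s
Sensible, feed 85.8→25 °C: -107.55 kJ/s
Outlet flows (mol/s): A 2.9347, B 2.9347, C 5.9853
Sensible, products 25→105 °C: 157.16 kJ/s
Q = ΔH = -450.15 kJ/s = -450.15 kW
Heat removed = 27009 kJ/min

Q_out = 27000 kJ/min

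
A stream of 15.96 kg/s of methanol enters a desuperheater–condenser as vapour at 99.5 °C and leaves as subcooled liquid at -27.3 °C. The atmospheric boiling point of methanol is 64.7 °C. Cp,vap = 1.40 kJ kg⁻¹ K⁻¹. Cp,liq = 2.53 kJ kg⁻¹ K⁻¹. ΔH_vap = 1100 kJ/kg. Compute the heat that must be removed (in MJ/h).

vapour 99.5→64.7 °C: -48.72 kJ/kg
condensation at 64.7 °C: -1100 kJ/kg
liquid 64.7→-27.3 °C: -232.76 kJ/kg
Δh = -48.72 + -1100 + -232.76 = -1381.5 kJ/kg
Q = ṁ·Δh = 15.96 kg/s × -1381.5 kJ/kg = -22048 kJ/s
|Q| = 22048 kW = 79374 MJ/h

Q_c = 79400 MJ/h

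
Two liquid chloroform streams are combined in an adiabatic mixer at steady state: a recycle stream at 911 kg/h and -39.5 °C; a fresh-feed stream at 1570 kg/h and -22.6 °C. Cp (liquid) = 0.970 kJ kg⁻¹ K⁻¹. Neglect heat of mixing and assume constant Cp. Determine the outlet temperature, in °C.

T_out = -28.8 °C

Adiabatic, steady state ⇒ Σ ṁᵢCp,ᵢ(T_out − Tᵢ) = 0
Σ ṁᵢCp,ᵢTᵢ = 911×0.970×-39.5 + 1570×0.970×-22.6 = -69323
Σ ṁᵢCp,ᵢ = 911×0.970 + 1570×0.970 = 2406.6
T_out = -69323 / 2406.6 = -28.806 °C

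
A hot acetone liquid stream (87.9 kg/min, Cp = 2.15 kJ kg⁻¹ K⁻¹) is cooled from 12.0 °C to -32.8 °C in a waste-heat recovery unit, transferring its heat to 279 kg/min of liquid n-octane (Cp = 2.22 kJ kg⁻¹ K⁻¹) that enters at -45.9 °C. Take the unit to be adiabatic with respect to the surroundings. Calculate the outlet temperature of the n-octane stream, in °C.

T_c,out = -32.2 °C

Heat released by hot stream: Q = 87.9 × 2.15 × (12.0 − -32.8) = 8466.5 kJ/min
Energy balance on cold side (adiabatic exchanger): Q = ṁ_c·Cp_c·(T_c,out − T_c,in)
T_c,out = -45.9 + 8466.5/(279 × 2.22) = -32.231 °C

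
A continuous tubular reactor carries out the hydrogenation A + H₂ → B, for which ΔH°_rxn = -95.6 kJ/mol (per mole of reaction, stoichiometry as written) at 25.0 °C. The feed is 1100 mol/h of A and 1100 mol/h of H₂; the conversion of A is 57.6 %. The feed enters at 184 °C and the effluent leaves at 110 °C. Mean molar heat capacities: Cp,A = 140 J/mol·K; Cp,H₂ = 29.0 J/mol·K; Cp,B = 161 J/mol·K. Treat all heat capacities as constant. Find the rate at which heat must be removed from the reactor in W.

Extent of reaction ξ = 0.576 × 1100 = 633.6 mol/h
Reaction term: ξ·ΔH°_rxn = 633.6 × -95.6 = -60572 kJ/h
Sensible, feed 184→25 °C: -29558 kJ/h
Outlet flows (mol/h): A 466.4, H₂ 466.4, B 633.6
Sensible, products 25→110 °C: 15371 kJ/h
Q = ΔH = -74760 kJ/h = -20.767 kW
Heat removed = 20767 W

Q_out = 20800 W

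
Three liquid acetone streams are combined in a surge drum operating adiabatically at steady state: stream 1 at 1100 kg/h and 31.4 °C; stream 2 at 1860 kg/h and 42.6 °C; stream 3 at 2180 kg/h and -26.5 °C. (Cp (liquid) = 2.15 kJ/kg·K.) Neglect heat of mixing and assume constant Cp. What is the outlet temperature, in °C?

No heat crosses the boundary, so H_out = H_in.
Σ ṁᵢCp,ᵢTᵢ = 1100×2.15×31.4 + 1860×2.15×42.6 + 2180×2.15×-26.5 = 120410
Σ ṁᵢCp,ᵢ = 1100×2.15 + 1860×2.15 + 2180×2.15 = 11051
T_out = 120410 / 11051 = 10.896 °C

T_out = 10.9 °C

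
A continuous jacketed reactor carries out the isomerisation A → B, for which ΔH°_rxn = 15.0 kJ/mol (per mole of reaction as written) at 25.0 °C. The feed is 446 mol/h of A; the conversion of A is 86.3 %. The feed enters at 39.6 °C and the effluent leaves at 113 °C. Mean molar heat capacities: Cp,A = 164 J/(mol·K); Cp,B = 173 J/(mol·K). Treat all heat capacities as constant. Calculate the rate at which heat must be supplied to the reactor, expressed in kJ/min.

Q_in = 191 kJ/min

Extent of reaction ξ = 0.863 × 446 = 384.9 mol/h
Reaction term: ξ·ΔH°_rxn = 384.9 × 15.0 = 5773.5 kJ/h
Sensible, feed 39.6→25 °C: -1067.9 kJ/h
Outlet flows (mol/h): A 61.102, B 384.9
Sensible, products 25→113 °C: 6741.5 kJ/h
Q = ΔH = 11447 kJ/h = 3.1797 kW
Heat supplied = 190.78 kJ/min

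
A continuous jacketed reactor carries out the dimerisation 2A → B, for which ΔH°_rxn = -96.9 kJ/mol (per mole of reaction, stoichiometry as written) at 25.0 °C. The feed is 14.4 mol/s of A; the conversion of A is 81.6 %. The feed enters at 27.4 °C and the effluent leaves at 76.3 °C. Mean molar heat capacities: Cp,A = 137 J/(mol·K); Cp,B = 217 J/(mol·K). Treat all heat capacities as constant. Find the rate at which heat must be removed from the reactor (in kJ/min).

Extent of reaction ξ = 0.816 × 14.4 / 2 = 5.8752 mol/s
Reaction term: ξ·ΔH°_rxn = 5.8752 × -96.9 = -569.31 kJ/s
Sensible, feed 27.4→25 °C: -4.7347 kJ/s
Outlet flows (mol/s): A 2.6496, B 5.8752
Sensible, products 25→76.3 °C: 84.025 kJ/s
Q = ΔH = -490.02 kJ/s = -490.02 kW
Heat removed = 29401 kJ/min

Q_out = 29400 kJ/min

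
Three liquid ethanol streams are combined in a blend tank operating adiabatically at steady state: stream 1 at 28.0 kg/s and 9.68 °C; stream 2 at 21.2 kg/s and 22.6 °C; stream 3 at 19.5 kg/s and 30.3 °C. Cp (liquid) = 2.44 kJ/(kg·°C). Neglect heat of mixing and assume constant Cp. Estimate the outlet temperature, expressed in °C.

No heat crosses the boundary, so H_out = H_in.
Σ ṁᵢCp,ᵢTᵢ = 28.0×2.44×9.68 + 21.2×2.44×22.6 + 19.5×2.44×30.3 = 3272.1
Σ ṁᵢCp,ᵢ = 28.0×2.44 + 21.2×2.44 + 19.5×2.44 = 167.63
T_out = 3272.1 / 167.63 = 19.52 °C

T_out = 19.5 °C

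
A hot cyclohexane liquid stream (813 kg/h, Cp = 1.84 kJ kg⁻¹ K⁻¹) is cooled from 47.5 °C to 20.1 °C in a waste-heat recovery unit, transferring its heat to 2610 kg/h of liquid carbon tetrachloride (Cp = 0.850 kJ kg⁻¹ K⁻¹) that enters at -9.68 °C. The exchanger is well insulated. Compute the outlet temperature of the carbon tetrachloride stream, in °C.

Heat released by hot stream: Q = 813 × 1.84 × (47.5 − 20.1) = 40988 kJ/h
Energy balance on cold side (adiabatic exchanger): Q = ṁ_c·Cp_c·(T_c,out − T_c,in)
T_c,out = -9.68 + 40988/(2610 × 0.850) = 8.7956 °C

T_c,out = 8.80 °C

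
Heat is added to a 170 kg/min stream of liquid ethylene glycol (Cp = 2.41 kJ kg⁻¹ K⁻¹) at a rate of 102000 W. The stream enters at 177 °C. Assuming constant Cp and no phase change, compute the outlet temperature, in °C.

Q = 102000 W = 6120 kJ/min
ΔT = Q/(ṁ·Cp) = 6120/(170×2.41) = 14.938 K
T_out = 177 + 14.938 = 191.94 °C

T_out = 192 °C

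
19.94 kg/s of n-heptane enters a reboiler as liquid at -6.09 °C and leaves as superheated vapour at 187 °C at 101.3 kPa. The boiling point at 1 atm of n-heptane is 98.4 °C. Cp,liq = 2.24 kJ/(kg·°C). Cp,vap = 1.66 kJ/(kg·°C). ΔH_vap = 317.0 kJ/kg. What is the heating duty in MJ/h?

liquid -6.09→98.4 °C: 234.06 kJ/kg
vaporisation at 98.4 °C: 317 kJ/kg
vapour 98.4→187 °C: 147.08 kJ/kg
Δh = 234.06 + 317 + 147.08 = 698.13 kJ/kg
Q = ṁ·Δh = 19.94 kg/s × 698.13 kJ/kg = 13921 kJ/s
|Q| = 13921 kW = 50115 MJ/h

Q = 50100 MJ/h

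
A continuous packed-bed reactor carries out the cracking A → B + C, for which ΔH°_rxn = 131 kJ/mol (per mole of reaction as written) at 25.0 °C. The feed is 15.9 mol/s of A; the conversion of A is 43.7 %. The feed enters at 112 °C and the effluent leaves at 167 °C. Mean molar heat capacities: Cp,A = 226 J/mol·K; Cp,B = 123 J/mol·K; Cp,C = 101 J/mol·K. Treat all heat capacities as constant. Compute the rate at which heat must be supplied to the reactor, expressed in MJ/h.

Extent of reaction ξ = 0.437 × 15.9 = 6.9483 mol/s
Reaction term: ξ·ΔH°_rxn = 6.9483 × 131 = 910.23 kJ/s
Sensible, feed 112→25 °C: -312.63 kJ/s
Outlet flows (mol/s): A 8.9517, B 6.9483, C 6.9483
Sensible, products 25→167 °C: 508.29 kJ/s
Q = ΔH = 1105.9 kJ/s = 1105.9 kW
Heat supplied = 3981.2 MJ/h

Q_in = 3980 MJ/h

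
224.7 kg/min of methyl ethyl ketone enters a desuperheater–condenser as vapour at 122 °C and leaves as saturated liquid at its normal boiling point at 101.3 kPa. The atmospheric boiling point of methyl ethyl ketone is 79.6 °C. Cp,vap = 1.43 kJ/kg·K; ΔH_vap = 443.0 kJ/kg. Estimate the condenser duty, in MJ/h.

vapour 122→79.6 °C: -60.632 kJ/kg
condensation at 79.6 °C: -443 kJ/kg
Δh = -60.632 + -443 = -503.63 kJ/kg
Q = ṁ·Δh = 224.7 kg/min × -503.63 kJ/kg = -113170 kJ/min
|Q| = 1886.1 kW = 6790 MJ/h

Q_c = 6790 MJ/h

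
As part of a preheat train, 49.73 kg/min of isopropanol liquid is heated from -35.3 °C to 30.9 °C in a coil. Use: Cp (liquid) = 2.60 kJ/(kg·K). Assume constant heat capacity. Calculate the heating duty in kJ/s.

Q = 143 kJ/s

Q = ṁ·Cp·ΔT = 49.73 × 2.60 × (30.9 − -35.3) = 8559.5 kJ/min
Converting: 8559.5 / 60 s = 142.66 kW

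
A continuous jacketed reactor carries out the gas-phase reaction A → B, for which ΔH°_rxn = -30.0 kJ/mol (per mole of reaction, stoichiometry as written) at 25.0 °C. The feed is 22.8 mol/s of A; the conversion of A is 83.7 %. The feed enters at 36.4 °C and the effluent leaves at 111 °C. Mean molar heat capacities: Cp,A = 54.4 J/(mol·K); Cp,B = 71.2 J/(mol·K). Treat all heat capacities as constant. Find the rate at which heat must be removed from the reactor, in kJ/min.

Extent of reaction ξ = 0.837 × 22.8 = 19.084 mol/s
Reaction term: ξ·ΔH°_rxn = 19.084 × -30.0 = -572.51 kJ/s
Sensible, feed 36.4→25 °C: -14.14 kJ/s
Outlet flows (mol/s): A 3.7164, B 19.084
Sensible, products 25→111 °C: 134.24 kJ/s
Q = ΔH = -452.41 kJ/s = -452.41 kW
Heat removed = 27144 kJ/min

Q_out = 27100 kJ/min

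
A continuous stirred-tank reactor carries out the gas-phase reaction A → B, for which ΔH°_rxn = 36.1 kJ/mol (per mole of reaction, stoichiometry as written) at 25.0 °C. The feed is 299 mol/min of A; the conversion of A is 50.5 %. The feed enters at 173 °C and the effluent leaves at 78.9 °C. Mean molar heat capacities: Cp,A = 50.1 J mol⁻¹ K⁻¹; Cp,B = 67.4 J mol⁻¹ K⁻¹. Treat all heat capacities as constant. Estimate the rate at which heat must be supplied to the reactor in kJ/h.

Q_in = 251000 kJ/h

Extent of reaction ξ = 0.505 × 299 = 151 mol/min
Reaction term: ξ·ΔH°_rxn = 151 × 36.1 = 5450.9 kJ/min
Sensible, feed 173→25 °C: -2217 kJ/min
Outlet flows (mol/min): A 148, B 151
Sensible, products 25→78.9 °C: 948.21 kJ/min
Q = ΔH = 4182.1 kJ/min = 69.702 kW
Heat supplied = 250930 kJ/h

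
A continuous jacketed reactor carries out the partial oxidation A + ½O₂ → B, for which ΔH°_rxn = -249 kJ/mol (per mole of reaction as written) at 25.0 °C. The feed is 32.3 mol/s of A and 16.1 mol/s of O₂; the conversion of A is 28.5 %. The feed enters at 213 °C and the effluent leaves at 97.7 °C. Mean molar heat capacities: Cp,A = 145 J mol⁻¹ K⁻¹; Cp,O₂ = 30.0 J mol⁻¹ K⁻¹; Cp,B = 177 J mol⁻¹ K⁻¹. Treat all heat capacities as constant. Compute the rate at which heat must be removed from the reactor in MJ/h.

Q_out = 10400 MJ/h

Extent of reaction ξ = 0.285 × 32.3 = 9.2055 mol/s
Reaction term: ξ·ΔH°_rxn = 9.2055 × -249 = -2292.2 kJ/s
Sensible, feed 213→25 °C: -971.3 kJ/s
Outlet flows (mol/s): A 23.094, O₂ 11.497, B 9.2055
Sensible, products 25→97.7 °C: 386.98 kJ/s
Q = ΔH = -2876.5 kJ/s = -2876.5 kW
Heat removed = 10355 MJ/h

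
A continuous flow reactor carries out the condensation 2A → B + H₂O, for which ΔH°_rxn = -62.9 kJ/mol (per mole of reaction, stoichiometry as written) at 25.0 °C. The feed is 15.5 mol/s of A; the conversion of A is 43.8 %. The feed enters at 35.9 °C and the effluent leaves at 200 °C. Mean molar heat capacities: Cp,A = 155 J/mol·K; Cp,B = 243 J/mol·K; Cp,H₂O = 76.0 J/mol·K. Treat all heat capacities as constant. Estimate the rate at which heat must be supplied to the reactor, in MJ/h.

Extent of reaction ξ = 0.438 × 15.5 / 2 = 3.3945 mol/s
Reaction term: ξ·ΔH°_rxn = 3.3945 × -62.9 = -213.51 kJ/s
Sensible, feed 35.9→25 °C: -26.187 kJ/s
Outlet flows (mol/s): A 8.711, B 3.3945, H₂O 3.3945
Sensible, products 25→200 °C: 425.78 kJ/s
Q = ΔH = 186.08 kJ/s = 186.08 kW
Heat supplied = 669.9 MJ/h

Q_in = 670 MJ/h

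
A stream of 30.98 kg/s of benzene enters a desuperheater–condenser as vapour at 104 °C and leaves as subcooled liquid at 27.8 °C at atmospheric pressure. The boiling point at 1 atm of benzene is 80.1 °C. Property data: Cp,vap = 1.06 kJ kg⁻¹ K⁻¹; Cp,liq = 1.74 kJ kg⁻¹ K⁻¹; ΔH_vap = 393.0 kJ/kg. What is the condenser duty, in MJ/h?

Q_c = 56800 MJ/h

vapour 104→80.1 °C: -25.334 kJ/kg
condensation at 80.1 °C: -393 kJ/kg
liquid 80.1→27.8 °C: -91.002 kJ/kg
Δh = -25.334 + -393 + -91.002 = -509.34 kJ/kg
Q = ṁ·Δh = 30.98 kg/s × -509.34 kJ/kg = -15779 kJ/s
|Q| = 15779 kW = 56805 MJ/h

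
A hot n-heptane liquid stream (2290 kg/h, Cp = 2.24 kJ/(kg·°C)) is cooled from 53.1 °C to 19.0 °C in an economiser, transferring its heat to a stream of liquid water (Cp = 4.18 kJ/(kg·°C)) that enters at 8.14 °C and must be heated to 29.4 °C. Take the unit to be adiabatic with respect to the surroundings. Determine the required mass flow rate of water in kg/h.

ṁ_c = 1970 kg/h

Heat released by hot stream: Q = 2290 × 2.24 × (53.1 − 19.0) = 174920 kJ/h
Energy balance on cold side (adiabatic exchanger): Q = ṁ_c·Cp_c·(T_c,out − T_c,in)
ṁ_c = 174920 / [4.18 × (29.4 − 8.14)] = 1968.3 kg/h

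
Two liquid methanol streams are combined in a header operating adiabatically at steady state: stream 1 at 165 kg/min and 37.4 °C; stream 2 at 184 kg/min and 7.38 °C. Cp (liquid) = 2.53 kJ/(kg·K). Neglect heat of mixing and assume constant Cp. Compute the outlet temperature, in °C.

T_out = 21.6 °C

Energy balance with Q = 0: Σ ṁᵢCp,ᵢ(T_out − Tᵢ) = 0
Σ ṁᵢCp,ᵢTᵢ = 165×2.53×37.4 + 184×2.53×7.38 = 19048
Σ ṁᵢCp,ᵢ = 165×2.53 + 184×2.53 = 882.97
T_out = 19048 / 882.97 = 21.573 °C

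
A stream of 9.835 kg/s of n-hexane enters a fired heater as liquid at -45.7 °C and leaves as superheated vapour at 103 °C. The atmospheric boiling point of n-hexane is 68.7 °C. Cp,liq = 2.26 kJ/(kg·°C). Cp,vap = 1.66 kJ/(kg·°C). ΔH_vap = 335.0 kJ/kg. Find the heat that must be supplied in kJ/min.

Q = 384000 kJ/min

liquid -45.7→68.7 °C: 258.54 kJ/kg
vaporisation at 68.7 °C: 335 kJ/kg
vapour 68.7→103 °C: 56.938 kJ/kg
Δh = 258.54 + 335 + 56.938 = 650.48 kJ/kg
Q = ṁ·Δh = 9.835 kg/s × 650.48 kJ/kg = 6397.5 kJ/s
|Q| = 6397.5 kW = 383850 kJ/min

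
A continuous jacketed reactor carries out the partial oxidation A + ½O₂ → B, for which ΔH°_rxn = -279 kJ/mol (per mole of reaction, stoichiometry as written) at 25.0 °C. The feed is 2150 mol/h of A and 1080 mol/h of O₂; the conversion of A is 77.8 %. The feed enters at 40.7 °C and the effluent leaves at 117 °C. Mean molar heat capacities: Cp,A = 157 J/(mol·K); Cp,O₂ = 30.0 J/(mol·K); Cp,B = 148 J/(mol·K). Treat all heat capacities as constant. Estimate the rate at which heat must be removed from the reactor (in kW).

Q_out = 123 kW

Extent of reaction ξ = 0.778 × 2150 = 1672.7 mol/h
Reaction term: ξ·ΔH°_rxn = 1672.7 × -279 = -466680 kJ/h
Sensible, feed 40.7→25 °C: -5808.2 kJ/h
Outlet flows (mol/h): A 477.3, O₂ 243.65, B 1672.7
Sensible, products 25→117 °C: 30342 kJ/h
Q = ΔH = -442150 kJ/h = -122.82 kW
Heat removed = 122.82 kW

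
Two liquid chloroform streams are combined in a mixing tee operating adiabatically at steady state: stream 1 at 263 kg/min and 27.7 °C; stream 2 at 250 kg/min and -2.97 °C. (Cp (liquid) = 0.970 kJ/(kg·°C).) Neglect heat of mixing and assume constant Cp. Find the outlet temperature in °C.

Adiabatic, steady state ⇒ Σ ṁᵢCp,ᵢ(T_out − Tᵢ) = 0
T_out = Σ ṁᵢCp,ᵢTᵢ / Σ ṁᵢCp,ᵢ
      = 6346.3 / 497.61 = 12.754 °C

T_out = 12.8 °C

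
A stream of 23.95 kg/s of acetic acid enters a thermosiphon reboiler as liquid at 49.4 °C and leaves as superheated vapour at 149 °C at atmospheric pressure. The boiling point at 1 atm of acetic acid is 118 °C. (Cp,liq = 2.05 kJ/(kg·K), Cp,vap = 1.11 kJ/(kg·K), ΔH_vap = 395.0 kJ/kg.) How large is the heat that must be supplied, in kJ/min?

Q = 819000 kJ/min

liquid 49.4→118 °C: 140.63 kJ/kg
vaporisation at 118 °C: 395 kJ/kg
vapour 118→149 °C: 34.41 kJ/kg
Δh = 140.63 + 395 + 34.41 = 570.04 kJ/kg
Q = ṁ·Δh = 23.95 kg/s × 570.04 kJ/kg = 13652 kJ/s
|Q| = 13652 kW = 819150 kJ/min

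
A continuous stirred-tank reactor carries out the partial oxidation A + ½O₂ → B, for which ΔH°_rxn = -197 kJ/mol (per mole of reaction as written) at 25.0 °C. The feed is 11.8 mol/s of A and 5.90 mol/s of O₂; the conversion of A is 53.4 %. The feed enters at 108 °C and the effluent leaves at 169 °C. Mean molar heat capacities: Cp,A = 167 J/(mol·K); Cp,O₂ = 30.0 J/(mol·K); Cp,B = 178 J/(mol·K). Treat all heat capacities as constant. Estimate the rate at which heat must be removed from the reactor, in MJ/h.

Extent of reaction ξ = 0.534 × 11.8 = 6.3012 mol/s
Reaction term: ξ·ΔH°_rxn = 6.3012 × -197 = -1241.3 kJ/s
Sensible, feed 108→25 °C: -178.25 kJ/s
Outlet flows (mol/s): A 5.4988, O₂ 2.7494, B 6.3012
Sensible, products 25→169 °C: 305.62 kJ/s
Q = ΔH = -1114 kJ/s = -1114 kW
Heat removed = 4010.3 MJ/h

Q_out = 4010 MJ/h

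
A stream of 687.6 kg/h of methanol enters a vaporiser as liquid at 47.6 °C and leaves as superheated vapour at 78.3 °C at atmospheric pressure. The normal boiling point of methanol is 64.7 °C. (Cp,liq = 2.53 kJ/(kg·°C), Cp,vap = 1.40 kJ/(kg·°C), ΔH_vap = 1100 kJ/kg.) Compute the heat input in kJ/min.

liquid 47.6→64.7 °C: 43.263 kJ/kg
vaporisation at 64.7 °C: 1100 kJ/kg
vapour 64.7→78.3 °C: 19.04 kJ/kg
Δh = 43.263 + 1100 + 19.04 = 1162.3 kJ/kg
Q = ṁ·Δh = 687.6 kg/h × 1162.3 kJ/kg = 799200 kJ/h
|Q| = 222 kW = 13320 kJ/min

Q = 13300 kJ/min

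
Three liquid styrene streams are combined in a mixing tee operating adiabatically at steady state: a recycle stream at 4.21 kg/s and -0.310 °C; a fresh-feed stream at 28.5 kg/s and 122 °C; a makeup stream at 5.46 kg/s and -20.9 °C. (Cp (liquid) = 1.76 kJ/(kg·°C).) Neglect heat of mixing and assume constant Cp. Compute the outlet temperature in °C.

Energy balance with Q = 0: Σ ṁᵢCp,ᵢ(T_out − Tᵢ) = 0
T_out = Σ ṁᵢCp,ᵢTᵢ / Σ ṁᵢCp,ᵢ
      = 5916.4 / 67.179 = 88.069 °C

T_out = 88.1 °C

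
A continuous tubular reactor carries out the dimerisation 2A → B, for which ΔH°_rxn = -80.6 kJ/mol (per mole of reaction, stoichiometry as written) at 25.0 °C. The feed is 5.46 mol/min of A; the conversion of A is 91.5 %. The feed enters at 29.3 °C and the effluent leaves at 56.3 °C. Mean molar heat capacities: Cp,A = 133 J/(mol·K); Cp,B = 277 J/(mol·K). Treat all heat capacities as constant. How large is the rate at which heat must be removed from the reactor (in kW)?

Extent of reaction ξ = 0.915 × 5.46 / 2 = 2.4979 mol/min
Reaction term: ξ·ΔH°_rxn = 2.4979 × -80.6 = -201.33 kJ/min
Sensible, feed 29.3→25 °C: -3.1226 kJ/min
Outlet flows (mol/min): A 0.4641, B 2.4979
Sensible, products 25→56.3 °C: 23.589 kJ/min
Q = ΔH = -180.87 kJ/min = -3.0145 kW
Heat removed = 3.0145 kW

Q_out = 3.01 kW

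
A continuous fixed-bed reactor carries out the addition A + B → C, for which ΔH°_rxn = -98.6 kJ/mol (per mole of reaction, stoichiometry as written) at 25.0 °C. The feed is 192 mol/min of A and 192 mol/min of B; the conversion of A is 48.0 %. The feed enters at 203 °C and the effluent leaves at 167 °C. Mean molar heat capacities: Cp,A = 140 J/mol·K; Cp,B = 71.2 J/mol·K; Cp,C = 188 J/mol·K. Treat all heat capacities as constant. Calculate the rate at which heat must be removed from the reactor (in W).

Q_out = 181000 W

Extent of reaction ξ = 0.480 × 192 = 92.16 mol/min
Reaction term: ξ·ΔH°_rxn = 92.16 × -98.6 = -9087 kJ/min
Sensible, feed 203→25 °C: -7218 kJ/min
Outlet flows (mol/min): A 99.84, B 99.84, C 92.16
Sensible, products 25→167 °C: 5454.5 kJ/min
Q = ΔH = -10850 kJ/min = -180.84 kW
Heat removed = 180840 W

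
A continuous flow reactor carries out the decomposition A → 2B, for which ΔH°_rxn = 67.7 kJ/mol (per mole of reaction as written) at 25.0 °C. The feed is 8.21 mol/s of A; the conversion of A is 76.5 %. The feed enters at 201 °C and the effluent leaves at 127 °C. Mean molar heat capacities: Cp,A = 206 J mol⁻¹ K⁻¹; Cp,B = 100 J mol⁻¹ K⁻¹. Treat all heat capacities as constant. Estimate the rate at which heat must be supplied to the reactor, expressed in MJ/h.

Q_in = 1070 MJ/h

Extent of reaction ξ = 0.765 × 8.21 = 6.2807 mol/s
Reaction term: ξ·ΔH°_rxn = 6.2807 × 67.7 = 425.2 kJ/s
Sensible, feed 201→25 °C: -297.66 kJ/s
Outlet flows (mol/s): A 1.9294, B 12.561
Sensible, products 25→127 °C: 168.66 kJ/s
Q = ΔH = 296.2 kJ/s = 296.2 kW
Heat supplied = 1066.3 MJ/h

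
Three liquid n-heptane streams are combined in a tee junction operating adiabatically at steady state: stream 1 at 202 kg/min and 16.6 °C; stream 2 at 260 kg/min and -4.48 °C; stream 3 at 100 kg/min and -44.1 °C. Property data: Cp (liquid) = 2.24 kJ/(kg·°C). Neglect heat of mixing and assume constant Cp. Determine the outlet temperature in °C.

Adiabatic, steady state ⇒ Σ ṁᵢCp,ᵢ(T_out − Tᵢ) = 0
T_out = Σ ṁᵢCp,ᵢTᵢ / Σ ṁᵢCp,ᵢ
      = -4976.4 / 1258.9 = -3.953 °C

T_out = -3.95 °C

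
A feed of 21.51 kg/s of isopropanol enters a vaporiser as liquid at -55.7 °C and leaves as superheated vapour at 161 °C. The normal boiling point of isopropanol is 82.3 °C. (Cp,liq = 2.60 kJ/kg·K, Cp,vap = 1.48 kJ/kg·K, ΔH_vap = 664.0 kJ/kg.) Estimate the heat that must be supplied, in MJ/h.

Q = 88200 MJ/h

liquid -55.7→82.3 °C: 358.8 kJ/kg
vaporisation at 82.3 °C: 664 kJ/kg
vapour 82.3→161 °C: 116.48 kJ/kg
Δh = 358.8 + 664 + 116.48 = 1139.3 kJ/kg
Q = ṁ·Δh = 21.51 kg/s × 1139.3 kJ/kg = 24506 kJ/s
|Q| = 24506 kW = 88221 MJ/h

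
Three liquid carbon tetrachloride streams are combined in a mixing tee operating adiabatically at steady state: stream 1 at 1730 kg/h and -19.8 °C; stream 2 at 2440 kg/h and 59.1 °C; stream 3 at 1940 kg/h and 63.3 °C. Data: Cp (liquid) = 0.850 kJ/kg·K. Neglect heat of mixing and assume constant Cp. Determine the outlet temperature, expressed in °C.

T_out = 38.1 °C

Adiabatic, steady state ⇒ Σ ṁᵢCp,ᵢ(T_out − Tᵢ) = 0
Σ ṁᵢCp,ᵢTᵢ = 1730×0.850×-19.8 + 2440×0.850×59.1 + 1940×0.850×63.3 = 197840
Σ ṁᵢCp,ᵢ = 1730×0.850 + 2440×0.850 + 1940×0.850 = 5193.5
T_out = 197840 / 5193.5 = 38.094 °C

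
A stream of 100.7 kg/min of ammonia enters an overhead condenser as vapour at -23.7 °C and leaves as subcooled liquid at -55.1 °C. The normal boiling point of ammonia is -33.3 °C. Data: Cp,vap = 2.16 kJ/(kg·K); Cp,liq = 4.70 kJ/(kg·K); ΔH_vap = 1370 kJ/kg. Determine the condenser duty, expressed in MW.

Q_c = 2.51 MW

vapour -23.7→-33.3 °C: -20.736 kJ/kg
condensation at -33.3 °C: -1370 kJ/kg
liquid -33.3→-55.1 °C: -102.46 kJ/kg
Δh = -20.736 + -1370 + -102.46 = -1493.2 kJ/kg
Q = ṁ·Δh = 100.7 kg/min × -1493.2 kJ/kg = -150360 kJ/min
|Q| = 2506.1 kW = 2.5061 MW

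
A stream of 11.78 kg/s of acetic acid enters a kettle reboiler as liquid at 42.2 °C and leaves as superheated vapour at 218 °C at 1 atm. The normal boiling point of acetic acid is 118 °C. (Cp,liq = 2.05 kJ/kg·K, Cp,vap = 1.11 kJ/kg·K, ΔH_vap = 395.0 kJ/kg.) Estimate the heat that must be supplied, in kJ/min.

Q = 467000 kJ/min

liquid 42.2→118 °C: 155.39 kJ/kg
vaporisation at 118 °C: 395 kJ/kg
vapour 118→218 °C: 111 kJ/kg
Δh = 155.39 + 395 + 111 = 661.39 kJ/kg
Q = ṁ·Δh = 11.78 kg/s × 661.39 kJ/kg = 7791.2 kJ/s
|Q| = 7791.2 kW = 467470 kJ/min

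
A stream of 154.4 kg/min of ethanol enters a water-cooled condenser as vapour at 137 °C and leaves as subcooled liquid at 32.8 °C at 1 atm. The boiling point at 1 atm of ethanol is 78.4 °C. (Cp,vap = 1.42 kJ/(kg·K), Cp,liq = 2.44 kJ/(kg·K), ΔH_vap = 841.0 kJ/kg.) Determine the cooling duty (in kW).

Q_c = 2660 kW

vapour 137→78.4 °C: -83.212 kJ/kg
condensation at 78.4 °C: -841 kJ/kg
liquid 78.4→32.8 °C: -111.26 kJ/kg
Δh = -83.212 + -841 + -111.26 = -1035.5 kJ/kg
Q = ṁ·Δh = 154.4 kg/min × -1035.5 kJ/kg = -159880 kJ/min
|Q| = 2664.6 kW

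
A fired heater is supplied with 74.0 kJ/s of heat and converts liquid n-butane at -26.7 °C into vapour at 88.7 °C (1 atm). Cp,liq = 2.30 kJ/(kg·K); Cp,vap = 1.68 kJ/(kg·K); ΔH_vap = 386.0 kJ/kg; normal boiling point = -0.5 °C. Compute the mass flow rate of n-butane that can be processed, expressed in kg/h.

ṁ = 447 kg/h

Δh = 2.30×(-0.5−-26.7) + 386.0 + 1.68×(88.7−-0.5) = 596.12 kJ/kg
Q = 74.0 kJ/s = 74 kJ/s = 266400 kJ/h
ṁ = Q/Δh = 266400 / 596.12 = 446.89 kg/h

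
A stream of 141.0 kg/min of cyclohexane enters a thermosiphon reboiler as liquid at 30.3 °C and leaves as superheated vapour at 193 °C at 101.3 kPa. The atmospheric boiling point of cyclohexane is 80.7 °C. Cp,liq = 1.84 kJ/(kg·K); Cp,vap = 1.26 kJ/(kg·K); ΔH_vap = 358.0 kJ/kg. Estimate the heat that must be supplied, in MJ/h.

liquid 30.3→80.7 °C: 92.736 kJ/kg
vaporisation at 80.7 °C: 358 kJ/kg
vapour 80.7→193 °C: 141.5 kJ/kg
Δh = 92.736 + 358 + 141.5 = 592.23 kJ/kg
Q = ṁ·Δh = 141.0 kg/min × 592.23 kJ/kg = 83505 kJ/min
|Q| = 1391.7 kW = 5010.3 MJ/h

Q = 5010 MJ/h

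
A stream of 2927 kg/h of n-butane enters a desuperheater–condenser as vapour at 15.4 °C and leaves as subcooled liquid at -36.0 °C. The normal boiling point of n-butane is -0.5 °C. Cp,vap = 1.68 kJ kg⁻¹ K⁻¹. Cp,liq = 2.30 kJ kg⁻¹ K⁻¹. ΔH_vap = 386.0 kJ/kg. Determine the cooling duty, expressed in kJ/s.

vapour 15.4→-0.5 °C: -26.712 kJ/kg
condensation at -0.5 °C: -386 kJ/kg
liquid -0.5→-36.0 °C: -81.65 kJ/kg
Δh = -26.712 + -386 + -81.65 = -494.36 kJ/kg
Q = ṁ·Δh = 2927 kg/h × -494.36 kJ/kg = -1.447e+06 kJ/h
|Q| = 401.94 kW

Q_c = 402 kJ/s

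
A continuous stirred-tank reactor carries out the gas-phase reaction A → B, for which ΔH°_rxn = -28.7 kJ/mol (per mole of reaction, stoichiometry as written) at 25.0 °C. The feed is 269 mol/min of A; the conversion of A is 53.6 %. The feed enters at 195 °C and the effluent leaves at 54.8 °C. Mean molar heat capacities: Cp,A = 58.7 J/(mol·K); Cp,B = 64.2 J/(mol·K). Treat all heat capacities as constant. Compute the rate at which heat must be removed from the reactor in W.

Q_out = 105000 W

Extent of reaction ξ = 0.536 × 269 = 144.18 mol/min
Reaction term: ξ·ΔH°_rxn = 144.18 × -28.7 = -4138.1 kJ/min
Sensible, feed 195→25 °C: -2684.4 kJ/min
Outlet flows (mol/min): A 124.82, B 144.18
Sensible, products 25→54.8 °C: 494.18 kJ/min
Q = ΔH = -6328.2 kJ/min = -105.47 kW
Heat removed = 105470 W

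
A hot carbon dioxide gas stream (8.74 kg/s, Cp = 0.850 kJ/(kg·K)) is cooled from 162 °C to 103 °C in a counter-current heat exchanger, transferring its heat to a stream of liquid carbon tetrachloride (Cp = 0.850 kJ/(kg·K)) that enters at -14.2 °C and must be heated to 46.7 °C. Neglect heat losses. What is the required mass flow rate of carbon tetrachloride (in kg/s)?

ṁ_c = 8.47 kg/s

Heat released by hot stream: Q = 8.74 × 0.850 × (162 − 103) = 438.31 kJ/s
Energy balance on cold side (adiabatic exchanger): Q = ṁ_c·Cp_c·(T_c,out − T_c,in)
ṁ_c = 438.31 / [0.850 × (46.7 − -14.2)] = 8.4673 kg/s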